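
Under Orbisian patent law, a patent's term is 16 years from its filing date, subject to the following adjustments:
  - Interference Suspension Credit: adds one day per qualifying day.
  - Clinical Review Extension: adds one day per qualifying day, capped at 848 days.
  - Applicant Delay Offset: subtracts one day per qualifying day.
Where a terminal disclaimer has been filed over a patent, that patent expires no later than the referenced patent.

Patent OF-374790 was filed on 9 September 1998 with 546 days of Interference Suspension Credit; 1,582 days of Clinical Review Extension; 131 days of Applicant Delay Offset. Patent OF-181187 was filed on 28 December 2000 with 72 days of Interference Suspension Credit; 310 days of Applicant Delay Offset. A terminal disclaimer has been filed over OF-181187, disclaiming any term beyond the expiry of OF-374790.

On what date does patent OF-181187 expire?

Natural term of OF-181187:
  Base: filing + 16 years → 28 December 2016.
  Interference Suspension Credit: +72 days → 10 March 2017.
  Applicant Delay Offset: −310 days → 4 May 2016.
Expiry of referenced patent OF-374790:
  Base: filing + 16 years → 9 September 2014.
  Interference Suspension Credit: +546 days → 8 March 2016.
  Clinical Review Extension: 1582 days claimed exceeds the 848-day cap, so +848 days → 4 July 2018.
  Applicant Delay Offset: −131 days → 23 February 2018.
Terminal disclaimer: OF-181187 expires on the earlier of 4 May 2016 and 23 February 2018.

2016-05-04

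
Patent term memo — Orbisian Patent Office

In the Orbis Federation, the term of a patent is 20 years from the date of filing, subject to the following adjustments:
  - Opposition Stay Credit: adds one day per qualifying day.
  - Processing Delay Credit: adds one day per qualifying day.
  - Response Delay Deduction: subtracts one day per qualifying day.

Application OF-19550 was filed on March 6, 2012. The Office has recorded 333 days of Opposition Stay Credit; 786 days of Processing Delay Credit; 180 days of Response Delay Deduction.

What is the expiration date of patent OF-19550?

October 1, 2034

Base term: filing date + 20 years → 6 March 2032.
Opposition Stay Credit: +333 days → 2 February 2033.
Processing Delay Credit: +786 days → 30 March 2035.
Response Delay Deduction: −180 days → 1 October 2034.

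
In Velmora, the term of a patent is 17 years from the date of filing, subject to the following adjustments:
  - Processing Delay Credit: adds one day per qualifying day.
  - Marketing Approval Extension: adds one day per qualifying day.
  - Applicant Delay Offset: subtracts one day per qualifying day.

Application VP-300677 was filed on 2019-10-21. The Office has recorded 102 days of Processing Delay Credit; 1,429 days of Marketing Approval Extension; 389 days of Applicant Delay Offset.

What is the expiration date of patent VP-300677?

Base term: filing date + 17 years → 21 October 2036.
Processing Delay Credit: +102 days → 31 January 2037.
Marketing Approval Extension: +1429 days → 30 December 2040.
Applicant Delay Offset: −389 days → 7 December 2039.

December 7, 2039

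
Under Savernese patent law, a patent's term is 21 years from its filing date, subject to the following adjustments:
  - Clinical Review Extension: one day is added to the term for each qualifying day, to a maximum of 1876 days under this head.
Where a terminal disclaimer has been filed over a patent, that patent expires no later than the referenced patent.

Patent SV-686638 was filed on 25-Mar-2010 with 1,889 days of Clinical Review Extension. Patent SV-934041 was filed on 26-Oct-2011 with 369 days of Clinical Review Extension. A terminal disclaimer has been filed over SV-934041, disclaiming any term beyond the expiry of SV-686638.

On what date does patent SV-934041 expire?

October 30, 2033

Natural term of SV-934041:
  Base: filing + 21 years → 26 October 2032.
  Clinical Review Extension: 369 days (within the 1876-day cap) → +369 days → 30 October 2033.
Expiry of referenced patent SV-686638:
  Base: filing + 21 years → 25 March 2031.
  Clinical Review Extension: 1889 days claimed exceeds the 1876-day cap, so +1876 days → 13 May 2036.
Terminal disclaimer: SV-934041 expires on the earlier of 30 October 2033 and 13 May 2036.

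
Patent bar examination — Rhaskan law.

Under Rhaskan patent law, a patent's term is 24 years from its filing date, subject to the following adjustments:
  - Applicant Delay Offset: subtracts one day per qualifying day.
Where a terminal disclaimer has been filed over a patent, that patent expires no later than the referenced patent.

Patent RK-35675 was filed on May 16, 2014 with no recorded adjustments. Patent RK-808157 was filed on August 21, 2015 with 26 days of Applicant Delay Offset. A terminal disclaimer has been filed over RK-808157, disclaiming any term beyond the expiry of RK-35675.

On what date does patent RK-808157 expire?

2038-05-16

Natural term of RK-808157:
  Base: filing + 24 years → 21 August 2039.
  Applicant Delay Offset: −26 days → 26 July 2039.
Expiry of referenced patent RK-35675:
  Base: filing + 24 years → 16 May 2038.
Terminal disclaimer: RK-808157 expires on the earlier of 26 July 2039 and 16 May 2038.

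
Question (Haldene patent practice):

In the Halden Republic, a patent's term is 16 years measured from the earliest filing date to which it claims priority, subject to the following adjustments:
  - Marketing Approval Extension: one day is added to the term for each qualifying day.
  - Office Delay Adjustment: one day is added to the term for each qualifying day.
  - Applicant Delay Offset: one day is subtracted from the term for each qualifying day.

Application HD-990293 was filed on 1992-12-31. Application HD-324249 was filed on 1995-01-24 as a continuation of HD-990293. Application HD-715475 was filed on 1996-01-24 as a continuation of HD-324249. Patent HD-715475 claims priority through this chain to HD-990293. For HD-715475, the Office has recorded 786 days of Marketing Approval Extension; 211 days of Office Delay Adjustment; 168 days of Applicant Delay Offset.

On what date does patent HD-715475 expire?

Earliest priority filing: 31 December 1992.
Base term: 31 December 1992 + 16 years → 31 December 2008.
Marketing Approval Extension: +786 days → 25 February 2011.
Office Delay Adjustment: +211 days → 24 September 2011.
Applicant Delay Offset: −168 days → 9 April 2011.

April 9, 2011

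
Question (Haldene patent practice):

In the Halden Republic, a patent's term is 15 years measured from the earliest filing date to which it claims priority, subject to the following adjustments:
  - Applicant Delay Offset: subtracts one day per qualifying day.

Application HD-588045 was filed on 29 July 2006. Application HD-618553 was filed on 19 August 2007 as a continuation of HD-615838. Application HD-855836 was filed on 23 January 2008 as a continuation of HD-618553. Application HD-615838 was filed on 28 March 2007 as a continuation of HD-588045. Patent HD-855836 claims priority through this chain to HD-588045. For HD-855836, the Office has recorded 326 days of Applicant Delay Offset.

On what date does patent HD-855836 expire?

Earliest priority filing: 29 July 2006.
Base term: 29 July 2006 + 15 years → 29 July 2021.
Applicant Delay Offset: −326 days → 6 September 2020.

September 6, 2020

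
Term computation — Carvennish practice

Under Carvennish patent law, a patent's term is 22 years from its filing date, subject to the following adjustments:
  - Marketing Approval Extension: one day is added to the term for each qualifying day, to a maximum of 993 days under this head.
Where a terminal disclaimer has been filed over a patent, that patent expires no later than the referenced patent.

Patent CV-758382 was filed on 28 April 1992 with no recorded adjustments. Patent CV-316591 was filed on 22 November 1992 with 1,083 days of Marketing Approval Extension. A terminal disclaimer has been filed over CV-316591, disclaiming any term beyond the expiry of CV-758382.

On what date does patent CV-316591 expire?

Natural term of CV-316591:
  Base: filing + 22 years → 22 November 2014.
  Marketing Approval Extension: 1083 days claimed exceeds the 993-day cap, so +993 days → 11 August 2017.
Expiry of referenced patent CV-758382:
  Base: filing + 22 years → 28 April 2014.
Terminal disclaimer: CV-316591 expires on the earlier of 11 August 2017 and 28 April 2014.

2014-04-28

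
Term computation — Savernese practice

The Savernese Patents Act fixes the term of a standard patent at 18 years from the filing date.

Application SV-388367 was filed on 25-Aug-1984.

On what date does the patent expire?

2002-08-25

Filing date + 18 years → 25 August 2002.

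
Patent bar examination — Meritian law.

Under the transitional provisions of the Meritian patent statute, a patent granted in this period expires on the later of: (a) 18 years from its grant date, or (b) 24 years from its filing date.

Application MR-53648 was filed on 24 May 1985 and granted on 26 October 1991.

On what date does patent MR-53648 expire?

(a) grant + 18 years → 26 October 2009.
(b) filing + 24 years → 24 May 2009.
Later of the two: 26 October 2009.

2009-10-26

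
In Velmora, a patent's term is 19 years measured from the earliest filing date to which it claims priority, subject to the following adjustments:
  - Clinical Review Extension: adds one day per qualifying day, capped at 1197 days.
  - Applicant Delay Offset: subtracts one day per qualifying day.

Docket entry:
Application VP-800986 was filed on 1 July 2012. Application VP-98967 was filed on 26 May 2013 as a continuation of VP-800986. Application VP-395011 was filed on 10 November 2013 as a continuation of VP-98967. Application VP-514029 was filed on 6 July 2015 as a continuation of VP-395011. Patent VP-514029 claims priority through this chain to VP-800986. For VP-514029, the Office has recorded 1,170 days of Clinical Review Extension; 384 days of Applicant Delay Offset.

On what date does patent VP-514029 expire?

2033-08-25

Earliest priority filing: 1 July 2012.
Base term: 1 July 2012 + 19 years → 1 July 2031.
Clinical Review Extension: 1170 days (within the 1197-day cap) → +1170 days → 13 September 2034.
Applicant Delay Offset: −384 days → 25 August 2033.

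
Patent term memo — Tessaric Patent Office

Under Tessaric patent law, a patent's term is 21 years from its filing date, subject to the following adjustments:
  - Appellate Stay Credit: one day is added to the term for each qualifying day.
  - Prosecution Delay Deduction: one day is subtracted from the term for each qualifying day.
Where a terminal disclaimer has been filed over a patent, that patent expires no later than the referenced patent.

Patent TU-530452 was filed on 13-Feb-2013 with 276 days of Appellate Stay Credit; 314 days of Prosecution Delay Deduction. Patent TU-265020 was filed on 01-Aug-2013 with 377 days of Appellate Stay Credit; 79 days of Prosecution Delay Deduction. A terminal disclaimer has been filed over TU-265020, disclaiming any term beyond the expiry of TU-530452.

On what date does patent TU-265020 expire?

January 6, 2034

Natural term of TU-265020:
  Base: filing + 21 years → 1 August 2034.
  Appellate Stay Credit: +377 days → 13 August 2035.
  Prosecution Delay Deduction: −79 days → 26 May 2035.
Expiry of referenced patent TU-530452:
  Base: filing + 21 years → 13 February 2034.
  Appellate Stay Credit: +276 days → 16 November 2034.
  Prosecution Delay Deduction: −314 days → 6 January 2034.
Terminal disclaimer: TU-265020 expires on the earlier of 26 May 2035 and 6 January 2034.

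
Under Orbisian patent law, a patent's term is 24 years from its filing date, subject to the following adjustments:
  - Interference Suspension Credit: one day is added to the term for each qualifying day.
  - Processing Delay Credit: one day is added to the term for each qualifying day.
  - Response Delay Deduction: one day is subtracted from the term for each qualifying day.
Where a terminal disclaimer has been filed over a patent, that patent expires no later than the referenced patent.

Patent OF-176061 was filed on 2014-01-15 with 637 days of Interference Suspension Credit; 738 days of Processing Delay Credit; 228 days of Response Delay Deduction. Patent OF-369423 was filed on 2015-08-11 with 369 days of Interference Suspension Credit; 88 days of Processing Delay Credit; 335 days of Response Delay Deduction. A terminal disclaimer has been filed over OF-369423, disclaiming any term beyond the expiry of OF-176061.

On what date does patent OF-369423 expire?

Natural term of OF-369423:
  Base: filing + 24 years → 11 August 2039.
  Interference Suspension Credit: +369 days → 14 August 2040.
  Processing Delay Credit: +88 days → 10 November 2040.
  Response Delay Deduction: −335 days → 11 December 2039.
Expiry of referenced patent OF-176061:
  Base: filing + 24 years → 15 January 2038.
  Interference Suspension Credit: +637 days → 14 October 2039.
  Processing Delay Credit: +738 days → 21 October 2041.
  Response Delay Deduction: −228 days → 7 March 2041.
Terminal disclaimer: OF-369423 expires on the earlier of 11 December 2039 and 7 March 2041.

2039-12-11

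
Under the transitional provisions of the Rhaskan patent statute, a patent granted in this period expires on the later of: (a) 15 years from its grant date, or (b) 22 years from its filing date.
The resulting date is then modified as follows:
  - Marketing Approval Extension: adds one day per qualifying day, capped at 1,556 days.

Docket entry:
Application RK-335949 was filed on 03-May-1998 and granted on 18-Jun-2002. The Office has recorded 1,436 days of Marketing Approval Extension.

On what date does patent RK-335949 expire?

(a) grant + 15 years → 18 June 2017.
(b) filing + 22 years → 3 May 2020.
Later of the two: 3 May 2020.
Marketing Approval Extension: 1436 days (within the 1556-day cap) → +1436 days → 8 April 2024.

April 8, 2024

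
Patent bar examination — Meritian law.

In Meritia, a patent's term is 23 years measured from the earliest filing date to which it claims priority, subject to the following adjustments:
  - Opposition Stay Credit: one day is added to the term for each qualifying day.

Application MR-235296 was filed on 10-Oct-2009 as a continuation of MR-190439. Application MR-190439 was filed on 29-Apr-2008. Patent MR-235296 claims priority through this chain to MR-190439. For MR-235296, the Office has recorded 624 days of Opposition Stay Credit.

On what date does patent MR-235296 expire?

Earliest priority filing: 29 April 2008.
Base term: 29 April 2008 + 23 years → 29 April 2031.
Opposition Stay Credit: +624 days → 12 January 2033.

January 12, 2033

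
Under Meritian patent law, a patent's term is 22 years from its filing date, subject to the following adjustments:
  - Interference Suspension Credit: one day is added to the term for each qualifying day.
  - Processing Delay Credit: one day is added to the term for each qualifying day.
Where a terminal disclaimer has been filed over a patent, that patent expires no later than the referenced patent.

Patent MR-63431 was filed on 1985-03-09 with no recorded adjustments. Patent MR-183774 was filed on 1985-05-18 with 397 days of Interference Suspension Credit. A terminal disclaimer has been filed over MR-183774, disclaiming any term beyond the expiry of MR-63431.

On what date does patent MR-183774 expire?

Natural term of MR-183774:
  Base: filing + 22 years → 18 May 2007.
  Interference Suspension Credit: +397 days → 18 June 2008.
Expiry of referenced patent MR-63431:
  Base: filing + 22 years → 9 March 2007.
Terminal disclaimer: MR-183774 expires on the earlier of 18 June 2008 and 9 March 2007.

2007-03-09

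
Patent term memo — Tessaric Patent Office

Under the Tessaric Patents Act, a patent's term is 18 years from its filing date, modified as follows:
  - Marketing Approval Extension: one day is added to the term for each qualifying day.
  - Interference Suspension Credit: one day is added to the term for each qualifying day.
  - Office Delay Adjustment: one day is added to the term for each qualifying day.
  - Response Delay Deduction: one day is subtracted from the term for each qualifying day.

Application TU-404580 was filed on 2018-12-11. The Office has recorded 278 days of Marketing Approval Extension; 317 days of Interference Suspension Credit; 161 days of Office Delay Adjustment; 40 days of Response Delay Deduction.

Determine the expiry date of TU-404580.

2038-11-27

Base term: filing date + 18 years → 11 December 2036.
Marketing Approval Extension: +278 days → 15 September 2037.
Interference Suspension Credit: +317 days → 29 July 2038.
Office Delay Adjustment: +161 days → 6 January 2039.
Response Delay Deduction: −40 days → 27 November 2038.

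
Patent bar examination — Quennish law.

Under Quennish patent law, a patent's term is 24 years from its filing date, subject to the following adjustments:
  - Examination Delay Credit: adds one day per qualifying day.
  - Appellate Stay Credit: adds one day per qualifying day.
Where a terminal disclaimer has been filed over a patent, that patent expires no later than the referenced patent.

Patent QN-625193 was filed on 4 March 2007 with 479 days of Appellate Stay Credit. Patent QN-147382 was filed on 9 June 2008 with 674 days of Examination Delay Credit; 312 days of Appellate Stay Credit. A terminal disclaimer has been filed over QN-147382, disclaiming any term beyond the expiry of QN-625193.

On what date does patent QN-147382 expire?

June 25, 2032

Natural term of QN-147382:
  Base: filing + 24 years → 9 June 2032.
  Examination Delay Credit: +674 days → 14 April 2034.
  Appellate Stay Credit: +312 days → 20 February 2035.
Expiry of referenced patent QN-625193:
  Base: filing + 24 years → 4 March 2031.
  Appellate Stay Credit: +479 days → 25 June 2032.
Terminal disclaimer: QN-147382 expires on the earlier of 20 February 2035 and 25 June 2032.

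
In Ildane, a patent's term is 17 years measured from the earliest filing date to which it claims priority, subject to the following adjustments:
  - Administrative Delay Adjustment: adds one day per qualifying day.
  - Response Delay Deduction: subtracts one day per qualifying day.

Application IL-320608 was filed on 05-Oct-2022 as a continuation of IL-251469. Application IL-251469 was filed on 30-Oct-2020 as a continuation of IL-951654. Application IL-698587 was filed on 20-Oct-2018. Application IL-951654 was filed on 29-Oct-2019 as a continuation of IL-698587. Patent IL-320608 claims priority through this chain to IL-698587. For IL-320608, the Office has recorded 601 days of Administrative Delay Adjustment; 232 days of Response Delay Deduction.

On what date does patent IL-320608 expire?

Earliest priority filing: 20 October 2018.
Base term: 20 October 2018 + 17 years → 20 October 2035.
Administrative Delay Adjustment: +601 days → 12 June 2037.
Response Delay Deduction: −232 days → 23 October 2036.

October 23, 2036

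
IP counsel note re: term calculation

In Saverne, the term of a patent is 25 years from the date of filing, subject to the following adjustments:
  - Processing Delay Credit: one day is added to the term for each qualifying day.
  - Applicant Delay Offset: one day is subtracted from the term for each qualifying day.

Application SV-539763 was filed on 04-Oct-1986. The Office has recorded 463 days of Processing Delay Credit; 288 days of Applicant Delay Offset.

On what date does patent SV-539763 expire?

March 27, 2012

Base term: filing date + 25 years → 4 October 2011.
Processing Delay Credit: +463 days → 9 January 2013.
Applicant Delay Offset: −288 days → 27 March 2012.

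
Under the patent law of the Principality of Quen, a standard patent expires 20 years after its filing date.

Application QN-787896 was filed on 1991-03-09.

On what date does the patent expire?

March 9, 2011

Filing date + 20 years → 9 March 2011.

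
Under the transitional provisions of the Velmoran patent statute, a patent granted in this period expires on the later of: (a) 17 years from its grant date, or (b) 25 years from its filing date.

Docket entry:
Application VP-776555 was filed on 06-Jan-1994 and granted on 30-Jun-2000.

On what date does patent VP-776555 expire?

January 6, 2019

(a) grant + 17 years → 30 June 2017.
(b) filing + 25 years → 6 January 2019.
Later of the two: 6 January 2019.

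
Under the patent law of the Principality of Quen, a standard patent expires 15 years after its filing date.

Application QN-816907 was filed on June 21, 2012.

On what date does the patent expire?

2027-06-21

Filing date + 15 years → 21 June 2027.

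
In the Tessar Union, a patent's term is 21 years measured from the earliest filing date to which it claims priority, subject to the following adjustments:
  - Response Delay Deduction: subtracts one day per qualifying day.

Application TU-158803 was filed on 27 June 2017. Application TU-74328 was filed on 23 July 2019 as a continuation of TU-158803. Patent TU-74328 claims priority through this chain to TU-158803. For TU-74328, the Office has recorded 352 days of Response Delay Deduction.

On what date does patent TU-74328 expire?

Earliest priority filing: 27 June 2017.
Base term: 27 June 2017 + 21 years → 27 June 2038.
Response Delay Deduction: −352 days → 10 July 2037.

July 10, 2037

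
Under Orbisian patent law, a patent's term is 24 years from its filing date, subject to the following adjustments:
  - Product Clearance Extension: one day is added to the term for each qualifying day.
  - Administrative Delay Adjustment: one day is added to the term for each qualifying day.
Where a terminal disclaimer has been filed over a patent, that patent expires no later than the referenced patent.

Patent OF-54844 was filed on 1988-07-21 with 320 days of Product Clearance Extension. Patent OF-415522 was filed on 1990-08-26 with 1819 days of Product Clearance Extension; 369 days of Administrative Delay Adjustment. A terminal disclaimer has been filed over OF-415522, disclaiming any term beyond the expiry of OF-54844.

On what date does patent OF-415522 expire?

Natural term of OF-415522:
  Base: filing + 24 years → 26 August 2014.
  Product Clearance Extension: +1819 days → 19 August 2019.
  Administrative Delay Adjustment: +369 days → 22 August 2020.
Expiry of referenced patent OF-54844:
  Base: filing + 24 years → 21 July 2012.
  Product Clearance Extension: +320 days → 6 June 2013.
Terminal disclaimer: OF-415522 expires on the earlier of 22 August 2020 and 6 June 2013.

2013-06-06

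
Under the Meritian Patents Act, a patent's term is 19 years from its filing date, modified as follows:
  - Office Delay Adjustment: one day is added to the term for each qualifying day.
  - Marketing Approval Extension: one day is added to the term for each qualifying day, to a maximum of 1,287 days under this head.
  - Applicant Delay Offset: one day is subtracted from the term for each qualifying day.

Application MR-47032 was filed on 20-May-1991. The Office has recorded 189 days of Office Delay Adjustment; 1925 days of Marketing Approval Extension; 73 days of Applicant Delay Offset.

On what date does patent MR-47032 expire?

Base term: filing date + 19 years → 20 May 2010.
Office Delay Adjustment: +189 days → 25 November 2010.
Marketing Approval Extension: 1925 days claimed exceeds the 1287-day cap, so +1287 days → 4 June 2014.
Applicant Delay Offset: −73 days → 23 March 2014.

2014-03-23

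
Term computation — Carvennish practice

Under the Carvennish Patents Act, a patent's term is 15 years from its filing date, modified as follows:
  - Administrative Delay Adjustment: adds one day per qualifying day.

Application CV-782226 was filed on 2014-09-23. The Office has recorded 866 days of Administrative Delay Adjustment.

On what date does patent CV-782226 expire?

February 6, 2032

Base term: filing date + 15 years → 23 September 2029.
Administrative Delay Adjustment: +866 days → 6 February 2032.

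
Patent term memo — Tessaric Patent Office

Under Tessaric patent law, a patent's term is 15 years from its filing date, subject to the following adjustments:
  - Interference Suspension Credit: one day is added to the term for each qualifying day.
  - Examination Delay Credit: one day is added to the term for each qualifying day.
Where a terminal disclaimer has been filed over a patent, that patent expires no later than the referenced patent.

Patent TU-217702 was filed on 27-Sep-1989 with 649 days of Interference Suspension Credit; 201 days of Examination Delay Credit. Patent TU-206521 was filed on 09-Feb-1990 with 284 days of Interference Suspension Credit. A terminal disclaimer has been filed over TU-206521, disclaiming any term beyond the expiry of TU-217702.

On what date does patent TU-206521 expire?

November 20, 2005

Natural term of TU-206521:
  Base: filing + 15 years → 9 February 2005.
  Interference Suspension Credit: +284 days → 20 November 2005.
Expiry of referenced patent TU-217702:
  Base: filing + 15 years → 27 September 2004.
  Interference Suspension Credit: +649 days → 8 July 2006.
  Examination Delay Credit: +201 days → 25 January 2007.
Terminal disclaimer: TU-206521 expires on the earlier of 20 November 2005 and 25 January 2007.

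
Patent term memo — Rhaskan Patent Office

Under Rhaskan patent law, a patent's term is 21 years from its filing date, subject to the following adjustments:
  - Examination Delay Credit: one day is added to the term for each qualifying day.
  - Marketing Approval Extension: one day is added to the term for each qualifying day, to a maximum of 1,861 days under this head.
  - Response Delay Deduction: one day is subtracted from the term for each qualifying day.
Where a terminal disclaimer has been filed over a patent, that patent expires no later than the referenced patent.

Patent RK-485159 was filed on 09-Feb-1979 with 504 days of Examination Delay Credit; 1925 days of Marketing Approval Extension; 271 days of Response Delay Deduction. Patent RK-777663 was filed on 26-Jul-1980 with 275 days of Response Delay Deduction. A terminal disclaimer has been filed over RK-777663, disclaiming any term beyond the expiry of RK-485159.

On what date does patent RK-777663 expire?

2000-10-24

Natural term of RK-777663:
  Base: filing + 21 years → 26 July 2001.
  Response Delay Deduction: −275 days → 24 October 2000.
Expiry of referenced patent RK-485159:
  Base: filing + 21 years → 9 February 2000.
  Examination Delay Credit: +504 days → 27 June 2001.
  Marketing Approval Extension: 1925 days claimed exceeds the 1861-day cap, so +1861 days → 1 August 2006.
  Response Delay Deduction: −271 days → 3 November 2005.
Terminal disclaimer: RK-777663 expires on the earlier of 24 October 2000 and 3 November 2005.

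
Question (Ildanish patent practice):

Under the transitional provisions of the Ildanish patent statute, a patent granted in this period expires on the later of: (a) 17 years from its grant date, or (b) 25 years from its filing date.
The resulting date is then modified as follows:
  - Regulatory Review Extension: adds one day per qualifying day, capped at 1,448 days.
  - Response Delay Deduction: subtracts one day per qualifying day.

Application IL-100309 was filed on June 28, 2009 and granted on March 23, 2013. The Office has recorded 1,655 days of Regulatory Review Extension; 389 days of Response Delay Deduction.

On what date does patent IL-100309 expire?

(a) grant + 17 years → 23 March 2030.
(b) filing + 25 years → 28 June 2034.
Later of the two: 28 June 2034.
Regulatory Review Extension: 1655 days claimed exceeds the 1448-day cap, so +1448 days → 15 June 2038.
Response Delay Deduction: −389 days → 22 May 2037.

May 22, 2037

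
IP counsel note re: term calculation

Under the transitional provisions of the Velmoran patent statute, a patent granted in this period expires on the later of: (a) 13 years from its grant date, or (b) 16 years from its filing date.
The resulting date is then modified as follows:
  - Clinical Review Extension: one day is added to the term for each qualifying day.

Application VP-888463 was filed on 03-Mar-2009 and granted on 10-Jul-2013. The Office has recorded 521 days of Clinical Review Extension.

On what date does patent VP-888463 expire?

(a) grant + 13 years → 10 July 2026.
(b) filing + 16 years → 3 March 2025.
Later of the two: 10 July 2026.
Clinical Review Extension: +521 days → 13 December 2027.

2027-12-13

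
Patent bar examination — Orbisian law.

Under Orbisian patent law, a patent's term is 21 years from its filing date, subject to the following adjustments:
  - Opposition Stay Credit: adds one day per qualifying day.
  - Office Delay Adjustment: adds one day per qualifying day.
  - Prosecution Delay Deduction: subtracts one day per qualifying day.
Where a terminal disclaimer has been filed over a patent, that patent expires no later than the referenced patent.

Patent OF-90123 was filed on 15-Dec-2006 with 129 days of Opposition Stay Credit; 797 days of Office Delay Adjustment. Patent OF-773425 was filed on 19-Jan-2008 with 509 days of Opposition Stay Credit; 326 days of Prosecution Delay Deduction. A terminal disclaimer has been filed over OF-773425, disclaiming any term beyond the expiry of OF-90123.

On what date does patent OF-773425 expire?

2029-07-21

Natural term of OF-773425:
  Base: filing + 21 years → 19 January 2029.
  Opposition Stay Credit: +509 days → 12 June 2030.
  Prosecution Delay Deduction: −326 days → 21 July 2029.
Expiry of referenced patent OF-90123:
  Base: filing + 21 years → 15 December 2027.
  Opposition Stay Credit: +129 days → 22 April 2028.
  Office Delay Adjustment: +797 days → 28 June 2030.
Terminal disclaimer: OF-773425 expires on the earlier of 21 July 2029 and 28 June 2030.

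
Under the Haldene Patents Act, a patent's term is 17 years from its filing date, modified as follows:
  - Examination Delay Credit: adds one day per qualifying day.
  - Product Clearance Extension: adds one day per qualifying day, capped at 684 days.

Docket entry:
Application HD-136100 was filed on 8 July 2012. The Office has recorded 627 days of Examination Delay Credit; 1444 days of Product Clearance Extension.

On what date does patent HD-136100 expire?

February 8, 2033

Base term: filing date + 17 years → 8 July 2029.
Examination Delay Credit: +627 days → 27 March 2031.
Product Clearance Extension: 1444 days claimed exceeds the 684-day cap, so +684 days → 8 February 2033.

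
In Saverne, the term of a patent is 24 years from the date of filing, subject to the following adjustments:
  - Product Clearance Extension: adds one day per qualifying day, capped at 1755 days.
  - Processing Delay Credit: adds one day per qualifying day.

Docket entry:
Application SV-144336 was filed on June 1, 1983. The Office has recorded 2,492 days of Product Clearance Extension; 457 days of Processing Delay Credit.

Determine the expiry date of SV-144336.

Base term: filing date + 24 years → 1 June 2007.
Product Clearance Extension: 2492 days claimed exceeds the 1755-day cap, so +1755 days → 21 March 2012.
Processing Delay Credit: +457 days → 21 June 2013.

June 21, 2013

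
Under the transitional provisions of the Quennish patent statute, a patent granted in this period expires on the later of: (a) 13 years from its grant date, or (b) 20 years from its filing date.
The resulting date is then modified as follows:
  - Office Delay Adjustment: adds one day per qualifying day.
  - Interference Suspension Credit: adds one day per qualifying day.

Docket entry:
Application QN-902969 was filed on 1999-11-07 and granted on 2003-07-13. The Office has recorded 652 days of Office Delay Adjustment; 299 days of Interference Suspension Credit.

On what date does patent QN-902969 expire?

(a) grant + 13 years → 13 July 2016.
(b) filing + 20 years → 7 November 2019.
Later of the two: 7 November 2019.
Office Delay Adjustment: +652 days → 20 August 2021.
Interference Suspension Credit: +299 days → 15 June 2022.

June 15, 2022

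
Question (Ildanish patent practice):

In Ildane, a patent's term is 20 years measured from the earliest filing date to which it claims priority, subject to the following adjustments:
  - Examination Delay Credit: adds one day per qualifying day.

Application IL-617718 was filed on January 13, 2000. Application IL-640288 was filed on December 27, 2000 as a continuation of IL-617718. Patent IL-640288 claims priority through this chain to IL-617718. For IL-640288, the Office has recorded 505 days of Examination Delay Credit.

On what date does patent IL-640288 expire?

Earliest priority filing: 13 January 2000.
Base term: 13 January 2000 + 20 years → 13 January 2020.
Examination Delay Credit: +505 days → 1 June 2021.

June 1, 2021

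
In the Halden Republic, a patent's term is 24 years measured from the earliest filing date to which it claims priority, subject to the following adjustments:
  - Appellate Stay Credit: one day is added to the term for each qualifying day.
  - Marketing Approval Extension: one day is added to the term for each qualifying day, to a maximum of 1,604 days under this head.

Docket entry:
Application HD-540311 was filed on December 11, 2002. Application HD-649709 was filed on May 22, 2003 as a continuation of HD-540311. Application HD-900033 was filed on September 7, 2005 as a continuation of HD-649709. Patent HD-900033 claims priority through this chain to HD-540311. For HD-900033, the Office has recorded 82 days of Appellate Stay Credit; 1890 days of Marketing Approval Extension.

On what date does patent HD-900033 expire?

Earliest priority filing: 11 December 2002.
Base term: 11 December 2002 + 24 years → 11 December 2026.
Appellate Stay Credit: +82 days → 3 March 2027.
Marketing Approval Extension: 1890 days claimed exceeds the 1604-day cap, so +1604 days → 24 July 2031.

July 24, 2031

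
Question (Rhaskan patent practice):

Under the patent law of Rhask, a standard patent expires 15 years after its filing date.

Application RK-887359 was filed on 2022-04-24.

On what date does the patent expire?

Filing date + 15 years → 24 April 2037.

April 24, 2037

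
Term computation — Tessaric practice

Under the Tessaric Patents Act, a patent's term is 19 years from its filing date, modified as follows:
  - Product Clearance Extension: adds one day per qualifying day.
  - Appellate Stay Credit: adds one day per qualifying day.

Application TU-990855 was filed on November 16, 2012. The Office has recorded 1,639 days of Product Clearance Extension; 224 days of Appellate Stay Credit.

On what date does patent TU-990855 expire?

December 22, 2036

Base term: filing date + 19 years → 16 November 2031.
Product Clearance Extension: +1639 days → 12 May 2036.
Appellate Stay Credit: +224 days → 22 December 2036.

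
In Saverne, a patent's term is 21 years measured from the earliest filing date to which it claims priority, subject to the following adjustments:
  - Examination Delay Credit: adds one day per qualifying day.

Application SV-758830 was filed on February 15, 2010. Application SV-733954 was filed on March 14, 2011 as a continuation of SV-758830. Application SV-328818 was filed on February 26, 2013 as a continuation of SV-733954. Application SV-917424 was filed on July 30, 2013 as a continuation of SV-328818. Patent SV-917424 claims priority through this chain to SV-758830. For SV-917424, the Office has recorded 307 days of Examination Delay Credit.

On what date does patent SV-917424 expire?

Earliest priority filing: 15 February 2010.
Base term: 15 February 2010 + 21 years → 15 February 2031.
Examination Delay Credit: +307 days → 19 December 2031.

December 19, 2031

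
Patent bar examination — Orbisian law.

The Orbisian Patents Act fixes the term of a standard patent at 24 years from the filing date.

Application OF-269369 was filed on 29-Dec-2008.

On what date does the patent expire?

Filing date + 24 years → 29 December 2032.

2032-12-29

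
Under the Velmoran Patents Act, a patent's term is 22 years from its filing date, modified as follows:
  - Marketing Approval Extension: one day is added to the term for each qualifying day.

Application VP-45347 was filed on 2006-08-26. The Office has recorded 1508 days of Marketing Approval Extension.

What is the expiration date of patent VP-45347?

2032-10-12

Base term: filing date + 22 years → 26 August 2028.
Marketing Approval Extension: +1508 days → 12 October 2032.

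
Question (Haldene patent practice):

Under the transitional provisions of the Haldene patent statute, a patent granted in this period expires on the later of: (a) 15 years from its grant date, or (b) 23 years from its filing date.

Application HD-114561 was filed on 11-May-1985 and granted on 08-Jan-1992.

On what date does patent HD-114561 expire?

2008-05-11

(a) grant + 15 years → 8 January 2007.
(b) filing + 23 years → 11 May 2008.
Later of the two: 11 May 2008.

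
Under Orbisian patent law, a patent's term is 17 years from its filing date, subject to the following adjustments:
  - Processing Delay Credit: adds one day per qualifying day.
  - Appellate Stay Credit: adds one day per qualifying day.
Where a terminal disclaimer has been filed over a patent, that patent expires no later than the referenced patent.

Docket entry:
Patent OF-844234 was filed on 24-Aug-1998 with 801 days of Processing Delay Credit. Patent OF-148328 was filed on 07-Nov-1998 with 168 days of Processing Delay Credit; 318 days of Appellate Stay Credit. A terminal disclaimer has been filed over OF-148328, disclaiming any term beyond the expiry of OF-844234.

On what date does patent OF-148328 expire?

Natural term of OF-148328:
  Base: filing + 17 years → 7 November 2015.
  Processing Delay Credit: +168 days → 23 April 2016.
  Appellate Stay Credit: +318 days → 7 March 2017.
Expiry of referenced patent OF-844234:
  Base: filing + 17 years → 24 August 2015.
  Processing Delay Credit: +801 days → 2 November 2017.
Terminal disclaimer: OF-148328 expires on the earlier of 7 March 2017 and 2 November 2017.

March 7, 2017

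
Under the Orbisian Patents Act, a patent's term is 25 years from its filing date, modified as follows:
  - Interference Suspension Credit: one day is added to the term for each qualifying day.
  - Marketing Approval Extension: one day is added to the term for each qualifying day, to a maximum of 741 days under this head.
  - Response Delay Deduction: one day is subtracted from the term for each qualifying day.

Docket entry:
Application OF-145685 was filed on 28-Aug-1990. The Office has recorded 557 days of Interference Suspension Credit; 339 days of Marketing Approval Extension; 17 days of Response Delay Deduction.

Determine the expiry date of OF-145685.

2018-01-23

Base term: filing date + 25 years → 28 August 2015.
Interference Suspension Credit: +557 days → 7 March 2017.
Marketing Approval Extension: 339 days (within the 741-day cap) → +339 days → 9 February 2018.
Response Delay Deduction: −17 days → 23 January 2018.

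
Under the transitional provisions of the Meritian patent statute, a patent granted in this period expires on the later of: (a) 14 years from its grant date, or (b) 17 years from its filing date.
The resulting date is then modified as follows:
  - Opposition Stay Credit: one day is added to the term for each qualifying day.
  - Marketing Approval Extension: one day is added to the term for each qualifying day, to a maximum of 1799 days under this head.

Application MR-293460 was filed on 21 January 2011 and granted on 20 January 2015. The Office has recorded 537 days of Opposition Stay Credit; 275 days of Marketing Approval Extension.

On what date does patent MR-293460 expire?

(a) grant + 14 years → 20 January 2029.
(b) filing + 17 years → 21 January 2028.
Later of the two: 20 January 2029.
Opposition Stay Credit: +537 days → 11 July 2030.
Marketing Approval Extension: 275 days (within the 1799-day cap) → +275 days → 12 April 2031.

April 12, 2031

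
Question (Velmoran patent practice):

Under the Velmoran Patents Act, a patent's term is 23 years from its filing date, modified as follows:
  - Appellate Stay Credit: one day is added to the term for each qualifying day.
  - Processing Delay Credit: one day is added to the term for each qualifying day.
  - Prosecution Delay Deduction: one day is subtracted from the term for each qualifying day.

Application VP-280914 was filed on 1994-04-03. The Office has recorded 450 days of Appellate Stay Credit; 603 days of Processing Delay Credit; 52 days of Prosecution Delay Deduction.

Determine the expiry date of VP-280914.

December 30, 2019

Base term: filing date + 23 years → 3 April 2017.
Appellate Stay Credit: +450 days → 27 June 2018.
Processing Delay Credit: +603 days → 20 February 2020.
Prosecution Delay Deduction: −52 days → 30 December 2019.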